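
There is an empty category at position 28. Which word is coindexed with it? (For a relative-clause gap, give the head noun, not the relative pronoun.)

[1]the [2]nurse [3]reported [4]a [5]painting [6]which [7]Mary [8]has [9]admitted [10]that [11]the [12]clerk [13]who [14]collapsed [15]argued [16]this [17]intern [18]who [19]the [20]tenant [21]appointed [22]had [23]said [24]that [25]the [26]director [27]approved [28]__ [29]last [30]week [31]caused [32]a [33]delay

5

The gap at 28 is the object of "approved", inside a relative clause.
The relative pronoun is "which" (word 6); it is bound by the head noun immediately before it.
Its filler is the head noun "painting", at word 5.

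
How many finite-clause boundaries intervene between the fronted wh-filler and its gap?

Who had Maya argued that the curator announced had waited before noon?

2

"who" is extracted from the subject of "waited".
Boundaries crossed, outermost first: [that], [Ø] — 2 in total.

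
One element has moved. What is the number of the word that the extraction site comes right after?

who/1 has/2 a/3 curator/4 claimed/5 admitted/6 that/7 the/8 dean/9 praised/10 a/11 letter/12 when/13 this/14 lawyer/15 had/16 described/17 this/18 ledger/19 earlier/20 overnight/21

The displaced element is "who" (word 1).
It is linked across 1 clause boundary (Ø).
It functions as the subject of "admitted", so the gap sits immediately after word 5 ("claimed").
Base order: A curator has claimed that who admitted that the dean praised a letter when this lawyer had described this ledger earlier overnight.

5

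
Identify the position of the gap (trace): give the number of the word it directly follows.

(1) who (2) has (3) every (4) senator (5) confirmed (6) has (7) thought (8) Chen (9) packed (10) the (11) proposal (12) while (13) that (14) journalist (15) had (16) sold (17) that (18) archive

The displaced element is "who" (word 1).
It is linked across 1 clause boundary (Ø).
It functions as the subject of "thought", so the gap sits immediately after word 5 ("confirmed").
Base order: Every senator has confirmed who has thought Chen packed the proposal while that journalist had sold that archive.

5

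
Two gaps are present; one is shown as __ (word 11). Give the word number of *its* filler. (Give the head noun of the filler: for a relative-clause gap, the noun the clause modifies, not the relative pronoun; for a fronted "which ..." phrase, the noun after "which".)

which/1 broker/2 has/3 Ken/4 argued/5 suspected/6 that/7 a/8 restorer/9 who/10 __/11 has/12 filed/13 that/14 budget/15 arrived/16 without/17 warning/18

9

The marked gap is inside the relative clause, the subject of "filed".
Its filler is the head noun "restorer" (via "who"), at word 9.
(The other dependency links word 2 to a gap after word 5.)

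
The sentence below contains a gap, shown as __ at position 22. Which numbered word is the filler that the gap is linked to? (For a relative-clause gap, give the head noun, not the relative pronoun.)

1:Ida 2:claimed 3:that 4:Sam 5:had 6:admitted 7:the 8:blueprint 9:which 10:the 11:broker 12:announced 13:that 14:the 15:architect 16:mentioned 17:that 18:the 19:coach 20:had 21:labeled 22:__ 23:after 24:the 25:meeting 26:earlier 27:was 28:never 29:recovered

8

The gap at 22 is the object of "labeled", inside a relative clause.
The relative pronoun is "which" (word 9); it is bound by the head noun immediately before it.
Its filler is the head noun "blueprint", at word 8.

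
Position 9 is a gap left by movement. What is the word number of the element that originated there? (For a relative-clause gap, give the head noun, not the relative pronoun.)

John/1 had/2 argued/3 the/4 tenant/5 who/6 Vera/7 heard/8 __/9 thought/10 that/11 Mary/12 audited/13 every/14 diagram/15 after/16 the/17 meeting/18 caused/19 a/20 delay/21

The gap at 9 is the subject of "thought", inside a relative clause.
The relative pronoun is "who" (word 6); it is bound by the head noun immediately before it.
Its filler is the head noun "tenant", at word 5.

5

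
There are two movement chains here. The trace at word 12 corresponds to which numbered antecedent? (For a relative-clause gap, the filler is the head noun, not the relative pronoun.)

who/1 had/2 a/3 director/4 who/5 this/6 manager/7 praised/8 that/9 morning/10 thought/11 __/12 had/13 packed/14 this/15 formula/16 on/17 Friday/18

1

The marked gap is the subject of "packed".
Its filler is the fronted wh-phrase "who", at word 1.
(The other dependency links word 4 to a gap after word 8.)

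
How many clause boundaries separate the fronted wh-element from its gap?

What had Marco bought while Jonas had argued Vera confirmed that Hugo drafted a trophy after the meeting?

0

"what" originates inside the matrix clause — no clause boundary is crossed.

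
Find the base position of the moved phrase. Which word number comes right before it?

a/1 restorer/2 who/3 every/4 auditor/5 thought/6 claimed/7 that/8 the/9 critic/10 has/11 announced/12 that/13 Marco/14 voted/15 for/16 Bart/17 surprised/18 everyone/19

6

The displaced element is "a restorer" (word 2).
It is linked across 1 clause boundary (Ø).
It functions as the subject of "claimed", so the gap sits immediately after word 6 ("thought").
Base order: Every auditor thought a restorer claimed that the critic has announced that Marco voted for Bart.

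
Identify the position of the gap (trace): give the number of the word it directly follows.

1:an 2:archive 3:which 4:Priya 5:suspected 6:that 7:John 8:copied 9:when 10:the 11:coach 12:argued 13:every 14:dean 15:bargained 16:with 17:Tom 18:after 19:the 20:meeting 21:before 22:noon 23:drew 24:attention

The displaced element is "an archive" (word 2).
It is linked across 1 clause boundary (that).
It functions as the direct object of "copied", so the gap sits immediately after word 8 ("copied").
Base order: Priya suspected that John copied an archive when the coach argued every dean bargained with Tom after the meeting before noon.

8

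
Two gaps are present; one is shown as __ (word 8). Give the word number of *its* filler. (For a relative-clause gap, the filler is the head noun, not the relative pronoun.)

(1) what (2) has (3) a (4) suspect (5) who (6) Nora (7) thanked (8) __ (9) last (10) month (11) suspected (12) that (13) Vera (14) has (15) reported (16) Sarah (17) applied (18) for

4

The marked gap is inside the relative clause, the direct object of "thanked".
Its filler is the head noun "suspect" (via "who"), at word 4.
(The other dependency links word 1 to a gap after word 18.)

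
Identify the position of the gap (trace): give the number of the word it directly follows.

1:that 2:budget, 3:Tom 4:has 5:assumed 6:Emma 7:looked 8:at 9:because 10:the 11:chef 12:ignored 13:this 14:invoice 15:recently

The displaced element is "that budget" (word 2).
It is linked across 1 clause boundary (Ø).
It functions as the object of the preposition "at" of "looked", so the gap sits immediately after word 8 ("at").
Base order: Tom has assumed Emma looked at that budget because the chef ignored this invoice recently.

8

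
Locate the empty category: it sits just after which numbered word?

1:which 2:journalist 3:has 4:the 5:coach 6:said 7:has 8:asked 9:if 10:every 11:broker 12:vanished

The displaced element is "which journalist" (word 2).
It is linked across 1 clause boundary (Ø).
It functions as the subject of "asked", so the gap sits immediately after word 6 ("said").
Base order: The coach has said which journalist has asked if every broker vanished.

6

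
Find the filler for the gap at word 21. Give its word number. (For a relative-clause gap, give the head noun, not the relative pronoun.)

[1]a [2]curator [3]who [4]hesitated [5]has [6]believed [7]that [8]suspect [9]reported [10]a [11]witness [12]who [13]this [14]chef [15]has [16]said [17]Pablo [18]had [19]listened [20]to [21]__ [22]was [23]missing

11

The gap at 21 is the prepositional object of "listened", inside a relative clause.
The relative pronoun is "who" (word 12); it is bound by the head noun immediately before it.
Its filler is the head noun "witness", at word 11.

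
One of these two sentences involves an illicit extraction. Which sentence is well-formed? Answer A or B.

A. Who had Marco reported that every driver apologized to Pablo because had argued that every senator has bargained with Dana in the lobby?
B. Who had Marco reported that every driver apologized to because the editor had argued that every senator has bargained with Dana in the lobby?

B

In A, the wh-phrase is extracted from inside an adjunct island (introduced by "because"), which blocks movement.
In B, the extraction path crosses only that-complement boundaries, which are transparent.
So B is grammatical.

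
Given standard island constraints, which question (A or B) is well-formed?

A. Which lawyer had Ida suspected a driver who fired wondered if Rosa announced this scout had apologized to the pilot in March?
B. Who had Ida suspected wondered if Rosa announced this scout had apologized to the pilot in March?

B

In A, the wh-phrase is extracted from inside a complex-NP island (relative clause) (introduced by "who"), which blocks movement.
In B, the extraction path crosses only that-complement boundaries, which are transparent.
So B is grammatical.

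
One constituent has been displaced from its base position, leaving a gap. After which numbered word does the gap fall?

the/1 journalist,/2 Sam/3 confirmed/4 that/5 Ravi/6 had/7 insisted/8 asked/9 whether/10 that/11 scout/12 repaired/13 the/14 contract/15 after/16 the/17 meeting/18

The displaced element is "the journalist" (word 2).
It is linked across 2 clause boundaries (that → Ø).
It functions as the subject of "asked", so the gap sits immediately after word 8 ("insisted").
Base order: Sam confirmed that Ravi had insisted that the journalist asked whether that scout repaired the contract after the meeting.

8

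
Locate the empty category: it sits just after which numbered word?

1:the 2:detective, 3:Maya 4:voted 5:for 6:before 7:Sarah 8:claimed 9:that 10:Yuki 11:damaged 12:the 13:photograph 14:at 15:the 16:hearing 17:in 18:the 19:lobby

5

The displaced element is "the detective" (word 2).
It functions as the object of the preposition "for" of "voted", so the gap sits immediately after word 5 ("for").
Base order: Maya voted for the detective before Sarah claimed that Yuki damaged the photograph at the hearing in the lobby.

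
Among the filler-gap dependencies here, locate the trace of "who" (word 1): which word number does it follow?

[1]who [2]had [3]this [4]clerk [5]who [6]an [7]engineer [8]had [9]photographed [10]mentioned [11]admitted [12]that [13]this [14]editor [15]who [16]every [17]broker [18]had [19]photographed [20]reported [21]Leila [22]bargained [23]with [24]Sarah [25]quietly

10

The displaced element is "who" (word 1).
It is linked across 1 clause boundary (Ø).
It functions as the subject of "admitted", so the gap sits immediately after word 10 ("mentioned").
Base order: This clerk who an engineer had photographed had mentioned who admitted that this editor who every broker had photographed reported Leila bargained with Sarah quietly.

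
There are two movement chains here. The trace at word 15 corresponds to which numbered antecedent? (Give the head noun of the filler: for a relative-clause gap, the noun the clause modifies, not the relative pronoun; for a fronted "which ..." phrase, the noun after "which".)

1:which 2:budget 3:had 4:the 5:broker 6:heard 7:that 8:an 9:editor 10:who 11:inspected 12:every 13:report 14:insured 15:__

The marked gap is the direct object of "insured".
Its filler is the fronted wh-phrase "which budget", at word 2.
(The other dependency links word 9 to a gap after word 10.)

2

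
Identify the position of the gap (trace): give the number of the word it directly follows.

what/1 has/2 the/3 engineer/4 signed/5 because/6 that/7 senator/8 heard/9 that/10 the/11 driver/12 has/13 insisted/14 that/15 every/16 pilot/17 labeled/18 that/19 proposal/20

The displaced element is "what" (word 1).
It functions as the direct object of "signed", so the gap sits immediately after word 5 ("signed").
Base order: The engineer has signed what because that senator heard that the driver has insisted that every pilot labeled that proposal.

5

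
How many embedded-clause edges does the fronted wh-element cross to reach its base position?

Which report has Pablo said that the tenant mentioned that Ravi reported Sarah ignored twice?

3

"which report" is extracted from the object of "ignored".
Boundaries crossed, outermost first: [that], [that], [Ø] — 3 in total.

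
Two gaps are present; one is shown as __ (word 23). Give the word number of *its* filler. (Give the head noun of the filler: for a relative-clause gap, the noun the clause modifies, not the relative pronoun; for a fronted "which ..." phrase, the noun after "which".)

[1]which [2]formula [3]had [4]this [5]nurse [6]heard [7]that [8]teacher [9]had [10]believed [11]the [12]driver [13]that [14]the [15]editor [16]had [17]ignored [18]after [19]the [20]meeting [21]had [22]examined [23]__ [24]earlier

2

The marked gap is the direct object of "examined".
Its filler is the fronted wh-phrase "which formula", at word 2.
(The other dependency links word 12 to a gap after word 17.)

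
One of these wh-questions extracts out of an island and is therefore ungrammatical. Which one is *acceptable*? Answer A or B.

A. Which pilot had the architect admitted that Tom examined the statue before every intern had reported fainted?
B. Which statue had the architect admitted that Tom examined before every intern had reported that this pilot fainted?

B

In A, the wh-phrase is extracted from inside an adjunct island (introduced by "before"), which blocks movement.
In B, the extraction path crosses only that-complement boundaries, which are transparent.
So B is grammatical.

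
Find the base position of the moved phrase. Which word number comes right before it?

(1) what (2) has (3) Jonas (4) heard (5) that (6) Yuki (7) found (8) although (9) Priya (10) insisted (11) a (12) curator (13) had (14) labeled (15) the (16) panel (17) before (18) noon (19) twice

The displaced element is "what" (word 1).
It is linked across 1 clause boundary (that).
It functions as the direct object of "found", so the gap sits immediately after word 7 ("found").
Base order: Jonas has heard that Yuki found what although Priya insisted a curator had labeled the panel before noon twice.

7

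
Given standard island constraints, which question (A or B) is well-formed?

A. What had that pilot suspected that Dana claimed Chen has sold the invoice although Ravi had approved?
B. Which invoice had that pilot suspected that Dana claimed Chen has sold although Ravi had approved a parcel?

B

In A, the wh-phrase is extracted from inside an adjunct island (introduced by "although"), which blocks movement.
In B, the extraction path crosses only that-complement boundaries, which are transparent.
So B is grammatical.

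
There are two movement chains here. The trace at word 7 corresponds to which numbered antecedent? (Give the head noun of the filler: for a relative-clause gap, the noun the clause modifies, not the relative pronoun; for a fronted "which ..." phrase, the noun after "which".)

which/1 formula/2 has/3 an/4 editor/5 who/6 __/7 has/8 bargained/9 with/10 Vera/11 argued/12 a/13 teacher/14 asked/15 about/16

5

The marked gap is inside the relative clause, the subject of "bargained".
Its filler is the head noun "editor" (via "who"), at word 5.
(The other dependency links word 2 to a gap after word 16.)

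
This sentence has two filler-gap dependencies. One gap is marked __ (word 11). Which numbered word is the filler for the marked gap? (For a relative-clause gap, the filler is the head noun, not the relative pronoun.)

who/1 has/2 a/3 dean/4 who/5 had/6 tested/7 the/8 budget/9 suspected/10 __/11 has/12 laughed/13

The marked gap is the subject of "laughed".
Its filler is the fronted wh-phrase "who", at word 1.
(The other dependency links word 4 to a gap after word 5.)

1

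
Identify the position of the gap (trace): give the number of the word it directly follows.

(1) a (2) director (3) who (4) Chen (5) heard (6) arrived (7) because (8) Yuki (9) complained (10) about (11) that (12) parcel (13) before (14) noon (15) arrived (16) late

5

The displaced element is "a director" (word 2).
It is linked across 1 clause boundary (Ø).
It functions as the subject of "arrived", so the gap sits immediately after word 5 ("heard").
Base order: Chen heard that a director arrived because Yuki complained about that parcel before noon.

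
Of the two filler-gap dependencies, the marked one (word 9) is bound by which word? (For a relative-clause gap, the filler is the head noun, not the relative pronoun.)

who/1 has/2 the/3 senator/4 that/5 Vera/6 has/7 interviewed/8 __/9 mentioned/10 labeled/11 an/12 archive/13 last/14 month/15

4

The marked gap is inside the relative clause, the direct object of "interviewed".
Its filler is the head noun "senator" (via "that"), at word 4.
(The other dependency links word 1 to a gap after word 10.)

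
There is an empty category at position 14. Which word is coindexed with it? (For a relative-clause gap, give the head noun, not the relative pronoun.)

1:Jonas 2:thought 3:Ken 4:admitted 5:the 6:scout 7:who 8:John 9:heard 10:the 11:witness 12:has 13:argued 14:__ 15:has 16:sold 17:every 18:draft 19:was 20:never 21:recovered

6

The gap at 14 is the subject of "sold", inside a relative clause.
The relative pronoun is "who" (word 7); it is bound by the head noun immediately before it.
Its filler is the head noun "scout", at word 6.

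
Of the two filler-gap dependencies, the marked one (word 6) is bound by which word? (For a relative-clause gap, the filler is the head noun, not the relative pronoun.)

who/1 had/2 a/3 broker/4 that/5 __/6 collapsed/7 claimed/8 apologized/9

The marked gap is inside the relative clause, the subject of "collapsed".
Its filler is the head noun "broker" (via "that"), at word 4.
(The other dependency links word 1 to a gap after word 8.)

4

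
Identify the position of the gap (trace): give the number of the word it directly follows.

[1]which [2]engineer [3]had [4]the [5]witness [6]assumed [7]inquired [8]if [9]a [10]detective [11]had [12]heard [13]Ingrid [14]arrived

6

The displaced element is "which engineer" (word 2).
It is linked across 1 clause boundary (Ø).
It functions as the subject of "inquired", so the gap sits immediately after word 6 ("assumed").
Base order: The witness had assumed which engineer inquired if a detective had heard Ingrid arrived.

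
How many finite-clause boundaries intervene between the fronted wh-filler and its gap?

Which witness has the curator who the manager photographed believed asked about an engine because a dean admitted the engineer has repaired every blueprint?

1

"which witness" is extracted from the subject of "asked".
Boundaries crossed, outermost first: [Ø] — 1 in total.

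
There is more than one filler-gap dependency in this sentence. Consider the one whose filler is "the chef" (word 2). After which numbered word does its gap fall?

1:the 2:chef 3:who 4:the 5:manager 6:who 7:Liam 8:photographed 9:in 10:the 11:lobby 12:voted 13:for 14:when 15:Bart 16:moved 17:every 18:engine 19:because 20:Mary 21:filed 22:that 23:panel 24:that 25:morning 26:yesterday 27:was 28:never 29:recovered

13

The displaced element is "the chef" (word 2).
It functions as the object of the preposition "for" of "voted", so the gap sits immediately after word 13 ("for").
Base order: The manager who Liam photographed in the lobby voted for the chef when Bart moved every engine because Mary filed that panel that morning yesterday.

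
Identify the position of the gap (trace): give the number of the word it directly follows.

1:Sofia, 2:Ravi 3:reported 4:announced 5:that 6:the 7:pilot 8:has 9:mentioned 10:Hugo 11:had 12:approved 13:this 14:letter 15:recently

The displaced element is "Sofia" (word 1).
It is linked across 1 clause boundary (Ø).
It functions as the subject of "announced", so the gap sits immediately after word 3 ("reported").
Base order: Ravi reported that Sofia announced that the pilot has mentioned Hugo had approved this letter recently.

3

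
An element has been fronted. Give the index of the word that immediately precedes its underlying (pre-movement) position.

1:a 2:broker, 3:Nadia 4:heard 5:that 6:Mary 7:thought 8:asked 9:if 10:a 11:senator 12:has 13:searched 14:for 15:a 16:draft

7

The displaced element is "a broker" (word 2).
It is linked across 2 clause boundaries (that → Ø).
It functions as the subject of "asked", so the gap sits immediately after word 7 ("thought").
Base order: Nadia heard that Mary thought a broker asked if a senator has searched for a draft.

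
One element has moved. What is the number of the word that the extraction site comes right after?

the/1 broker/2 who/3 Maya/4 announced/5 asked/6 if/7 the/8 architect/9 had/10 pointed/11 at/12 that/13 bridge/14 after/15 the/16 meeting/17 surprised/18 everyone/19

5

The displaced element is "the broker" (word 2).
It is linked across 1 clause boundary (Ø).
It functions as the subject of "asked", so the gap sits immediately after word 5 ("announced").
Base order: Maya announced that the broker asked if the architect had pointed at that bridge after the meeting.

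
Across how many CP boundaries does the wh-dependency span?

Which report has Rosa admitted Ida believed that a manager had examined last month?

"which report" is extracted from the object of "examined".
Boundaries crossed, outermost first: [Ø], [that] — 2 in total.

2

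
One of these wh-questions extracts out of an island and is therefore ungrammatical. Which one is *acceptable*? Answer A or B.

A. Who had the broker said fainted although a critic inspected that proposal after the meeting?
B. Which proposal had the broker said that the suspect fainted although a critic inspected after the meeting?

A

In B, the wh-phrase is extracted from inside an adjunct island (introduced by "although"), which blocks movement.
In A, the extraction path crosses only that-complement boundaries, which are transparent.
So A is grammatical.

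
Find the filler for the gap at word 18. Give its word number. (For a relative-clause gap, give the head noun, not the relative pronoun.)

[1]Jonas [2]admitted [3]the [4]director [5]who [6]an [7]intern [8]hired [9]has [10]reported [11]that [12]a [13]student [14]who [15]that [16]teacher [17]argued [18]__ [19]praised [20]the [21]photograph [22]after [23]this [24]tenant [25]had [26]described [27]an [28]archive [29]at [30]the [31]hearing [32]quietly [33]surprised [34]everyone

13

The gap at 18 is the subject of "praised", inside a relative clause.
The relative pronoun is "who" (word 14); it is bound by the head noun immediately before it.
Its filler is the head noun "student", at word 13.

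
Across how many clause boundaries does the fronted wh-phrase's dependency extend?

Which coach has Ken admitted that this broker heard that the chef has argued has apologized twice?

3

"which coach" is extracted from the subject of "apologized".
Boundaries crossed, outermost first: [that], [that], [Ø] — 3 in total.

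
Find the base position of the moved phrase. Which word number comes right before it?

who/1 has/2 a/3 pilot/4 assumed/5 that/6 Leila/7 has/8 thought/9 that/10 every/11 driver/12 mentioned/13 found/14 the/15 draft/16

13

The displaced element is "who" (word 1).
It is linked across 3 clause boundaries (that → that → Ø).
It functions as the subject of "found", so the gap sits immediately after word 13 ("mentioned").
Base order: A pilot has assumed that Leila has thought that every driver mentioned that who found the draft.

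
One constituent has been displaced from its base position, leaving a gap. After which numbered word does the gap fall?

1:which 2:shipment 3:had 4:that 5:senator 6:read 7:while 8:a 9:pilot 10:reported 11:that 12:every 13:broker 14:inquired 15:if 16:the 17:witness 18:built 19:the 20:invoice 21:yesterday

6

The displaced element is "which shipment" (word 2).
It functions as the direct object of "read", so the gap sits immediately after word 6 ("read").
Base order: That senator had read which shipment while a pilot reported that every broker inquired if the witness built the invoice yesterday.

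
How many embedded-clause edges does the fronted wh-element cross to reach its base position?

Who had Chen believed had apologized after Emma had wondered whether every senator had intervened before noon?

"who" is extracted from the subject of "apologized".
Boundaries crossed, outermost first: [Ø] — 1 in total.

1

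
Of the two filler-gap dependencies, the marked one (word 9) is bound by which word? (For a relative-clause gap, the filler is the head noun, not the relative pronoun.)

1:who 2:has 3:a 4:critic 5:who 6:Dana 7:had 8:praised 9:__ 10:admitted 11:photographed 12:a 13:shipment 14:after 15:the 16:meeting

4

The marked gap is inside the relative clause, the direct object of "praised".
Its filler is the head noun "critic" (via "who"), at word 4.
(The other dependency links word 1 to a gap after word 10.)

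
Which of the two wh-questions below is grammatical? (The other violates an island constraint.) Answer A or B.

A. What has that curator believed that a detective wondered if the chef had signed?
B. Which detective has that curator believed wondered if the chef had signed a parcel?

In A, the wh-phrase is extracted from inside a wh-island (introduced by "if"), which blocks movement.
In B, the extraction path crosses only that-complement boundaries, which are transparent.
So B is grammatical.

B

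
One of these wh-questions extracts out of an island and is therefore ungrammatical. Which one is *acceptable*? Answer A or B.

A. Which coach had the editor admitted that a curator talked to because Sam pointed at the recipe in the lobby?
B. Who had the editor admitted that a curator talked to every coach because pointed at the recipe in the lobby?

In B, the wh-phrase is extracted from inside an adjunct island (introduced by "because"), which blocks movement.
In A, the extraction path crosses only that-complement boundaries, which are transparent.
So A is grammatical.

A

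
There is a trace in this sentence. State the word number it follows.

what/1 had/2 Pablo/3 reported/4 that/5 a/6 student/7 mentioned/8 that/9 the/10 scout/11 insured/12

The displaced element is "what" (word 1).
It is linked across 2 clause boundaries (that → that).
It functions as the direct object of "insured", so the gap sits immediately after word 12 ("insured").
Base order: Pablo had reported that a student mentioned that the scout insured what.

12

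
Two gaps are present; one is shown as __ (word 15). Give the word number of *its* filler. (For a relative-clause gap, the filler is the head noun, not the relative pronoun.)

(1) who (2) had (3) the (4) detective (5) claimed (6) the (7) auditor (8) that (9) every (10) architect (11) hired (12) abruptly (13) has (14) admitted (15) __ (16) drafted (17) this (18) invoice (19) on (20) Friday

The marked gap is the subject of "drafted".
Its filler is the fronted wh-phrase "who", at word 1.
(The other dependency links word 7 to a gap after word 11.)

1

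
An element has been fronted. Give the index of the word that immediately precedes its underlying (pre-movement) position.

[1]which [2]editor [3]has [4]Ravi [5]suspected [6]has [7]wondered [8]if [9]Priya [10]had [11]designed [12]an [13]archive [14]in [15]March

The displaced element is "which editor" (word 2).
It is linked across 1 clause boundary (Ø).
It functions as the subject of "wondered", so the gap sits immediately after word 5 ("suspected").
Base order: Ravi has suspected that which editor has wondered if Priya had designed an archive in March.

5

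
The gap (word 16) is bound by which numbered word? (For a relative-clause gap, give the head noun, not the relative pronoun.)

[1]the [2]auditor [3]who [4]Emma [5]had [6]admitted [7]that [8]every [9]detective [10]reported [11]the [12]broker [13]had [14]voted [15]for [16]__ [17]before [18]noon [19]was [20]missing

The gap at 16 is the prepositional object of "voted", inside a relative clause.
The relative pronoun is "who" (word 3); it is bound by the head noun immediately before it.
Its filler is the head noun "auditor", at word 2.

2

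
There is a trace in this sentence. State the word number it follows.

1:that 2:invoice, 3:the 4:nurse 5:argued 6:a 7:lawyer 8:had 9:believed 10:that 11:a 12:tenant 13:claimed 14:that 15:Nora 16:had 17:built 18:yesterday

The displaced element is "that invoice" (word 2).
It is linked across 3 clause boundaries (Ø → that → that).
It functions as the direct object of "built", so the gap sits immediately after word 17 ("built").
Base order: The nurse argued a lawyer had believed that a tenant claimed that Nora had built that invoice yesterday.

17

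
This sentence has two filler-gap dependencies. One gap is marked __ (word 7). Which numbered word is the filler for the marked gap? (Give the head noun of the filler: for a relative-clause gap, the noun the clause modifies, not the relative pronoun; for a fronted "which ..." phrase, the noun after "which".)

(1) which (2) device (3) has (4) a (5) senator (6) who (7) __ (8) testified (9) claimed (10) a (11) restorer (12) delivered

5

The marked gap is inside the relative clause, the subject of "testified".
Its filler is the head noun "senator" (via "who"), at word 5.
(The other dependency links word 2 to a gap after word 12.)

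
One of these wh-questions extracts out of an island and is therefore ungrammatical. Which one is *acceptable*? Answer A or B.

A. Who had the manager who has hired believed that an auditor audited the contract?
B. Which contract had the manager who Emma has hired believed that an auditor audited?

In A, the wh-phrase is extracted from inside a complex-NP island (relative clause) (introduced by "who"), which blocks movement.
In B, the extraction path crosses only that-complement boundaries, which are transparent.
So B is grammatical.

B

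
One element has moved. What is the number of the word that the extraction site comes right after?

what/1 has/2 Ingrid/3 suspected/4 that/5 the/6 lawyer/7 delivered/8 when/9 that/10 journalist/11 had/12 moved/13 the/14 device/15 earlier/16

The displaced element is "what" (word 1).
It is linked across 1 clause boundary (that).
It functions as the direct object of "delivered", so the gap sits immediately after word 8 ("delivered").
Base order: Ingrid has suspected that the lawyer delivered what when that journalist had moved the device earlier.

8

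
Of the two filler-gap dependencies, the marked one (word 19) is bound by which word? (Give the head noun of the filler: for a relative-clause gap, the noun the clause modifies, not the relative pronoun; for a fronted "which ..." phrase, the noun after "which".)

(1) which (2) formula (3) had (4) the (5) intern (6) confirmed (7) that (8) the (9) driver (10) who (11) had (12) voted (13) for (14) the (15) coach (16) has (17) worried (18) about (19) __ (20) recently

2

The marked gap is the object of the preposition "about" of "worried".
Its filler is the fronted wh-phrase "which formula", at word 2.
(The other dependency links word 9 to a gap after word 10.)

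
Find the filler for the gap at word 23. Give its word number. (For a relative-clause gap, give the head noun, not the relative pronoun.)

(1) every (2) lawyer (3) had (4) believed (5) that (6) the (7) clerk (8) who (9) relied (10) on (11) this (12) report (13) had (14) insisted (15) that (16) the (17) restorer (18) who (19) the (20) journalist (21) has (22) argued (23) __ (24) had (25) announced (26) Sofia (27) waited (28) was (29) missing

17

The gap at 23 is the subject of "announced", inside a relative clause.
The relative pronoun is "who" (word 18); it is bound by the head noun immediately before it.
Its filler is the head noun "restorer", at word 17.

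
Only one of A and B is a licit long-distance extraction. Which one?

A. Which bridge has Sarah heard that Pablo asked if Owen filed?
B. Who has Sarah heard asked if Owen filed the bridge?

In A, the wh-phrase is extracted from inside a wh-island (introduced by "if"), which blocks movement.
In B, the extraction path crosses only that-complement boundaries, which are transparent.
So B is grammatical.

B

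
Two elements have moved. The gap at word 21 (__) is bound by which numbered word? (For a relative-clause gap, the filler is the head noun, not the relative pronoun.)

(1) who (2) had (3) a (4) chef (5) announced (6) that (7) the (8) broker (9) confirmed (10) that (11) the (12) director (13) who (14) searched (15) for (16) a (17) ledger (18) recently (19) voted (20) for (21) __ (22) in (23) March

1

The marked gap is the object of the preposition "for" of "voted".
Its filler is the fronted wh-phrase "who", at word 1.
(The other dependency links word 12 to a gap after word 13.)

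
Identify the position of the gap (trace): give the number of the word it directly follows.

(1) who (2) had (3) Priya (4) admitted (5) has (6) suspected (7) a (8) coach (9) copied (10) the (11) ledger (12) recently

4

The displaced element is "who" (word 1).
It is linked across 1 clause boundary (Ø).
It functions as the subject of "suspected", so the gap sits immediately after word 4 ("admitted").
Base order: Priya had admitted who has suspected a coach copied the ledger recently.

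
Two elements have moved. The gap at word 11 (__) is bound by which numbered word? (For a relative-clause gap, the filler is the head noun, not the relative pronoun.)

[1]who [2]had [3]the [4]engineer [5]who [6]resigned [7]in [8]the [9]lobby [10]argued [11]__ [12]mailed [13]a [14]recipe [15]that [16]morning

1

The marked gap is the subject of "mailed".
Its filler is the fronted wh-phrase "who", at word 1.
(The other dependency links word 4 to a gap after word 5.)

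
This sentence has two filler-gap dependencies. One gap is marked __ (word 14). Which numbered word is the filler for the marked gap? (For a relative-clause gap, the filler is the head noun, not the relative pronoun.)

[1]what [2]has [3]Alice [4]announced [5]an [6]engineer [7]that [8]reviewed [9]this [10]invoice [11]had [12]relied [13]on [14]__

1

The marked gap is the object of the preposition "on" of "relied".
Its filler is the fronted wh-phrase "what", at word 1.
(The other dependency links word 6 to a gap after word 7.)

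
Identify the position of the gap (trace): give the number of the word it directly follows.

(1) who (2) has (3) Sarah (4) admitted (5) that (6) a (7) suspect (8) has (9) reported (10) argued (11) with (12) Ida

The displaced element is "who" (word 1).
It is linked across 2 clause boundaries (that → Ø).
It functions as the subject of "argued", so the gap sits immediately after word 9 ("reported").
Base order: Sarah has admitted that a suspect has reported who argued with Ida.

9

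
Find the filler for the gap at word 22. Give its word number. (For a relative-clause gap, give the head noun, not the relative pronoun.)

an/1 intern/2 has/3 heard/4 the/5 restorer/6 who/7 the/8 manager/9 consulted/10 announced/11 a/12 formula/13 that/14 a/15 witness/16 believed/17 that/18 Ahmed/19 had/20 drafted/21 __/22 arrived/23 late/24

13

The gap at 22 is the object of "drafted", inside a relative clause.
The relative pronoun is "that" (word 14); it is bound by the head noun immediately before it.
Its filler is the head noun "formula", at word 13.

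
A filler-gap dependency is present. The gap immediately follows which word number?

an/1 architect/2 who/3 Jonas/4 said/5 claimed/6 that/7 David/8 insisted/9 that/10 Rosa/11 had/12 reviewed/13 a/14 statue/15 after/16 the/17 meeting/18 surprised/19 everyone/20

5

The displaced element is "an architect" (word 2).
It is linked across 1 clause boundary (Ø).
It functions as the subject of "claimed", so the gap sits immediately after word 5 ("said").
Base order: Jonas said that an architect claimed that David insisted that Rosa had reviewed a statue after the meeting.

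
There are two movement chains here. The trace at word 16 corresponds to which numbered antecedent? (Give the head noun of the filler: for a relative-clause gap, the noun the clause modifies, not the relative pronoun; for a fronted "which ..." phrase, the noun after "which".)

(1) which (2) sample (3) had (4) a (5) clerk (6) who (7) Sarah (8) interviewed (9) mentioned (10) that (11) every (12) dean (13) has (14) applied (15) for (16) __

The marked gap is the object of the preposition "for" of "applied".
Its filler is the fronted wh-phrase "which sample", at word 2.
(The other dependency links word 5 to a gap after word 8.)

2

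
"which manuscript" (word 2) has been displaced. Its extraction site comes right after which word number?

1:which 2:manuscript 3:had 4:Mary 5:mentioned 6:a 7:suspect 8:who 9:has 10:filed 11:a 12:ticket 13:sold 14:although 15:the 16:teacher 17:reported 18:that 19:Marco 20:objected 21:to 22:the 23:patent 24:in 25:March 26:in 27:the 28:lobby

13

The displaced element is "which manuscript" (word 2).
It is linked across 1 clause boundary (Ø).
It functions as the direct object of "sold", so the gap sits immediately after word 13 ("sold").
Base order: Mary had mentioned a suspect who has filed a ticket sold which manuscript although the teacher reported that Marco objected to the patent in March in the lobby.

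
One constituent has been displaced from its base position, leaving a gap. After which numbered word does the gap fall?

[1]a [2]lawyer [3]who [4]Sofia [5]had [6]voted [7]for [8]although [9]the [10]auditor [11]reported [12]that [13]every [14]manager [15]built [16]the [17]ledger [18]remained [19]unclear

7

The displaced element is "a lawyer" (word 2).
It functions as the object of the preposition "for" of "voted", so the gap sits immediately after word 7 ("for").
Base order: Sofia had voted for a lawyer although the auditor reported that every manager built the ledger.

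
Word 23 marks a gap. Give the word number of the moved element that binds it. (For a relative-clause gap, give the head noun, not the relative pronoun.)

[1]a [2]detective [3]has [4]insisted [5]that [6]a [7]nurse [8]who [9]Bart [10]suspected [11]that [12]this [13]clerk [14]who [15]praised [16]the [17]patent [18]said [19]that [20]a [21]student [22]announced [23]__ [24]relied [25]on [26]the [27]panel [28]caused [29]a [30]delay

The gap at 23 is the subject of "relied", inside a relative clause.
The relative pronoun is "who" (word 8); it is bound by the head noun immediately before it.
Its filler is the head noun "nurse", at word 7.

7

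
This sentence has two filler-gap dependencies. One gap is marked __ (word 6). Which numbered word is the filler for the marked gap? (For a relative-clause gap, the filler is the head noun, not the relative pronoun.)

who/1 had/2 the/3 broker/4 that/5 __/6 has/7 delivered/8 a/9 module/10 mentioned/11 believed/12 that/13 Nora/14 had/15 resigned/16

4

The marked gap is inside the relative clause, the subject of "delivered".
Its filler is the head noun "broker" (via "that"), at word 4.
(The other dependency links word 1 to a gap after word 11.)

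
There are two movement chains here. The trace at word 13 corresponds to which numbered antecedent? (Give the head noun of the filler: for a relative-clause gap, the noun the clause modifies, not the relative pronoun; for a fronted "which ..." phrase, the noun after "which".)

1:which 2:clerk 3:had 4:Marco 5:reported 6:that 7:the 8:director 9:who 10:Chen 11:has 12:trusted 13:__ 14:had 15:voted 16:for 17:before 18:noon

8

The marked gap is inside the relative clause, the direct object of "trusted".
Its filler is the head noun "director" (via "who"), at word 8.
(The other dependency links word 2 to a gap after word 16.)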